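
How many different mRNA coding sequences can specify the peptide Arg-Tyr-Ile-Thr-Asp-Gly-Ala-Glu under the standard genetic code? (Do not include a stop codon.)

Arg: 6 codons.
Tyr: 2 codons.
Ile: 3 codons.
Thr: 4 codons.
Asp: 2 codons.
Gly: 4 codons.
Ala: 4 codons.
Glu: 2 codons.
6 × 2 × 3 × 4 × 2 × 4 × 4 × 2 = 9216.

9216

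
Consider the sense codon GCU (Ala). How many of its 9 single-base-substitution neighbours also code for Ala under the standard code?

3

Position 1: none → 0 synonymous.
Position 2: none → 0 synonymous.
Position 3: GCC, GCA, GCG → 3 synonymous.
Total: 0 + 0 + 3 = 3.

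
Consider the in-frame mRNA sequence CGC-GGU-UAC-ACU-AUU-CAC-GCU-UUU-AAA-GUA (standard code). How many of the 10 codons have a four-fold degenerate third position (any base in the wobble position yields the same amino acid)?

Codon 1 CGC (Arg): third position 4-fold.
Codon 2 GGU (Gly): third position 4-fold.
Codon 3 UAC (Tyr): third position 2-fold.
Codon 4 ACU (Thr): third position 4-fold.
Codon 5 AUU (Ile): third position 3-fold.
Codon 6 CAC (His): third position 2-fold.
Codon 7 GCU (Ala): third position 4-fold.
Codon 8 UUU (Phe): third position 2-fold.
Codon 9 AAA (Lys): third position 2-fold.
Codon 10 GUA (Val): third position 4-fold.
Four-fold degenerate third positions: 5.

5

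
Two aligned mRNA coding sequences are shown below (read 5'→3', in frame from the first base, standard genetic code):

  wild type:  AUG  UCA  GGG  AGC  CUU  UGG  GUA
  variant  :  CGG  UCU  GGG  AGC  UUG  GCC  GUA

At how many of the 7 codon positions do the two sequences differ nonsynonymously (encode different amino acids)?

2

Codon 1: AUG Met / CGG Arg — nonsynonymous.
Codon 2: UCA Ser / UCU Ser — synonymous.
Codon 3: GGG Gly / GGG Gly — identical.
Codon 4: AGC Ser / AGC Ser — identical.
Codon 5: CUU Leu / UUG Leu — synonymous.
Codon 6: UGG Trp / GCC Ala — nonsynonymous.
Codon 7: GUA Val / GUA Val — identical.
Nonsynonymous differences: 2.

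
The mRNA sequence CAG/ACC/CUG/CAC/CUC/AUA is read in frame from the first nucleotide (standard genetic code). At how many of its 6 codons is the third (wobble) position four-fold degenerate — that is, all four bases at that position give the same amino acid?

Codon 1 CAG (Gln): third position 2-fold.
Codon 2 ACC (Thr): third position 4-fold.
Codon 3 CUG (Leu): third position 4-fold.
Codon 4 CAC (His): third position 2-fold.
Codon 5 CUC (Leu): third position 4-fold.
Codon 6 AUA (Ile): third position 3-fold.
Four-fold degenerate third positions: 3.

3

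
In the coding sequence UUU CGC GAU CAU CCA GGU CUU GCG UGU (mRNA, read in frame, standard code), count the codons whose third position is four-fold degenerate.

5

Codon 1 UUU (Phe): third position 2-fold.
Codon 2 CGC (Arg): third position 4-fold.
Codon 3 GAU (Asp): third position 2-fold.
Codon 4 CAU (His): third position 2-fold.
Codon 5 CCA (Pro): third position 4-fold.
Codon 6 GGU (Gly): third position 4-fold.
Codon 7 CUU (Leu): third position 4-fold.
Codon 8 GCG (Ala): third position 4-fold.
Codon 9 UGU (Cys): third position 2-fold.
Four-fold degenerate third positions: 5.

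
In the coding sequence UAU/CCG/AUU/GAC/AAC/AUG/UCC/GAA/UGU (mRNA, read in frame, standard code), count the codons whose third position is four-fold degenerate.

Codon 1 UAU (Tyr): third position 2-fold.
Codon 2 CCG (Pro): third position 4-fold.
Codon 3 AUU (Ile): third position 3-fold.
Codon 4 GAC (Asp): third position 2-fold.
Codon 5 AAC (Asn): third position 2-fold.
Codon 6 AUG (Met): third position 1-fold.
Codon 7 UCC (Ser): third position 4-fold.
Codon 8 GAA (Glu): third position 2-fold.
Codon 9 UGU (Cys): third position 2-fold.
Four-fold degenerate third positions: 2.

2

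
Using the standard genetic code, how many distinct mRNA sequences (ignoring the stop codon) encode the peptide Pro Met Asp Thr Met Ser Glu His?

768

Pro: 4 codons.
Met: 1 codon.
Asp: 2 codons.
Thr: 4 codons.
Met: 1 codon.
Ser: 6 codons.
Glu: 2 codons.
His: 2 codons.
4 × 1 × 2 × 4 × 1 × 6 × 2 × 2 = 768.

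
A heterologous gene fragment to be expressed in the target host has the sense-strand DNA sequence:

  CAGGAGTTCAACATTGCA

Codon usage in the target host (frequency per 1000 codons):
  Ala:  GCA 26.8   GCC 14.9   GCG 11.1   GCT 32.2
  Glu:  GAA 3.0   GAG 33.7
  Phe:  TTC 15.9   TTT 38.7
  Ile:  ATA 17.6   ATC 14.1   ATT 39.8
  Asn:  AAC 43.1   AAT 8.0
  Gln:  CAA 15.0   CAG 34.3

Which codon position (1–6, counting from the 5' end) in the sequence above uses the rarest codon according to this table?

Codon 1 CAG (Gln): 34.3 per 1000.
Codon 2 GAG (Glu): 33.7 per 1000.
Codon 3 TTC (Phe): 15.9 per 1000.
Codon 4 AAC (Asn): 43.1 per 1000.
Codon 5 ATT (Ile): 39.8 per 1000.
Codon 6 GCA (Ala): 26.8 per 1000.
Lowest frequency is 15.9 at codon 3.

3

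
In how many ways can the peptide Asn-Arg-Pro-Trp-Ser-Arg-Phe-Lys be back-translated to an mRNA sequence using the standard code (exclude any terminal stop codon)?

6912

Asn: 2 codons.
Arg: 6 codons.
Pro: 4 codons.
Trp: 1 codon.
Ser: 6 codons.
Arg: 6 codons.
Phe: 2 codons.
Lys: 2 codons.
2 × 6 × 4 × 1 × 6 × 6 × 2 × 2 = 6912.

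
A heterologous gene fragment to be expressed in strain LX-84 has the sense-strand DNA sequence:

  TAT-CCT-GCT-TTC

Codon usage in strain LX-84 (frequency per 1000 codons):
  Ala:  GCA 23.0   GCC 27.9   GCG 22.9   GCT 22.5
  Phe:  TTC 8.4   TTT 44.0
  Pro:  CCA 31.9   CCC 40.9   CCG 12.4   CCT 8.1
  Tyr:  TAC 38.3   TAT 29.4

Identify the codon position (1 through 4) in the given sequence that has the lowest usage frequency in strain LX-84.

2

Codon 1 TAT (Tyr): 29.4 per 1000.
Codon 2 CCT (Pro): 8.1 per 1000.
Codon 3 GCT (Ala): 22.5 per 1000.
Codon 4 TTC (Phe): 8.4 per 1000.
Lowest frequency is 8.1 at codon 2.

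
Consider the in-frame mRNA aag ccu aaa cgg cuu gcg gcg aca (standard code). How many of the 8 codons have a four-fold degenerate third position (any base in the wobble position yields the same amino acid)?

Codon 1 AAG (Lys): third position 2-fold.
Codon 2 CCU (Pro): third position 4-fold.
Codon 3 AAA (Lys): third position 2-fold.
Codon 4 CGG (Arg): third position 4-fold.
Codon 5 CUU (Leu): third position 4-fold.
Codon 6 GCG (Ala): third position 4-fold.
Codon 7 GCG (Ala): third position 4-fold.
Codon 8 ACA (Thr): third position 4-fold.
Four-fold degenerate third positions: 6.

6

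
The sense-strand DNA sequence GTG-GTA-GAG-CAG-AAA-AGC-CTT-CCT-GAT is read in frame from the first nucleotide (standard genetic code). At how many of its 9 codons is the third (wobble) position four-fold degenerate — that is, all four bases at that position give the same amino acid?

Codon 1 GTG (Val): third position 4-fold.
Codon 2 GTA (Val): third position 4-fold.
Codon 3 GAG (Glu): third position 2-fold.
Codon 4 CAG (Gln): third position 2-fold.
Codon 5 AAA (Lys): third position 2-fold.
Codon 6 AGC (Ser): third position 2-fold.
Codon 7 CTT (Leu): third position 4-fold.
Codon 8 CCT (Pro): third position 4-fold.
Codon 9 GAT (Asp): third position 2-fold.
Four-fold degenerate third positions: 4.

4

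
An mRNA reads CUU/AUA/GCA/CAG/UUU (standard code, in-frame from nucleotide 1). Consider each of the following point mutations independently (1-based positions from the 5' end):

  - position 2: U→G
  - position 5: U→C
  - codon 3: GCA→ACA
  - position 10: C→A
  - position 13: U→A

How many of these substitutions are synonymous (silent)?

0

Codon 1: CUU (Leu) → CGU (Arg) — missense.
Codon 2: AUA (Ile) → ACA (Thr) — missense.
Codon 3: GCA (Ala) → ACA (Thr) — missense.
Codon 4: CAG (Gln) → AAG (Lys) — missense.
Codon 5: UUU (Phe) → AUU (Ile) — missense.
Synonymous: 0 of 5.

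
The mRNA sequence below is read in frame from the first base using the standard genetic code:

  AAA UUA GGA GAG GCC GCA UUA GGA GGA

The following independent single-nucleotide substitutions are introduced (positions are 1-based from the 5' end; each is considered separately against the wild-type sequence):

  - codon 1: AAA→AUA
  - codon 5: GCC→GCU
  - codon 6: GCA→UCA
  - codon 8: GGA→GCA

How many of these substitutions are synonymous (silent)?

Codon 1: AAA (Lys) → AUA (Ile) — missense.
Codon 5: GCC (Ala) → GCU (Ala) — synonymous.
Codon 6: GCA (Ala) → UCA (Ser) — missense.
Codon 8: GGA (Gly) → GCA (Ala) — missense.
Synonymous: 1 of 4.

1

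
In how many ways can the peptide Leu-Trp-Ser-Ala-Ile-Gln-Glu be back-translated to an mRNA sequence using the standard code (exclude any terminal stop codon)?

Leu: 6 codons.
Trp: 1 codon.
Ser: 6 codons.
Ala: 4 codons.
Ile: 3 codons.
Gln: 2 codons.
Glu: 2 codons.
6 × 1 × 6 × 4 × 3 × 2 × 2 = 1728.

1728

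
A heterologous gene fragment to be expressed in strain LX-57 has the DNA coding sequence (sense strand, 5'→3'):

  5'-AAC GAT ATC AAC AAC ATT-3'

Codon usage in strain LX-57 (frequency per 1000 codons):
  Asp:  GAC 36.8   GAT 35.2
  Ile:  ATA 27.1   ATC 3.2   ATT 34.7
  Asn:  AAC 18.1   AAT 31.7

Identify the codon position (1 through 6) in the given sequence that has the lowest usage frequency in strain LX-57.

Codon 1 AAC (Asn): 18.1 per 1000.
Codon 2 GAT (Asp): 35.2 per 1000.
Codon 3 ATC (Ile): 3.2 per 1000.
Codon 4 AAC (Asn): 18.1 per 1000.
Codon 5 AAC (Asn): 18.1 per 1000.
Codon 6 ATT (Ile): 34.7 per 1000.
Lowest frequency is 3.2 at codon 3.

3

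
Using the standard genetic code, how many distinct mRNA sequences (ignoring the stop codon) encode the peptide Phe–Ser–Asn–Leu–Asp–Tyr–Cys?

Phe: 2 codons.
Ser: 6 codons.
Asn: 2 codons.
Leu: 6 codons.
Asp: 2 codons.
Tyr: 2 codons.
Cys: 2 codons.
2 × 6 × 2 × 6 × 2 × 2 × 2 = 1152.

1152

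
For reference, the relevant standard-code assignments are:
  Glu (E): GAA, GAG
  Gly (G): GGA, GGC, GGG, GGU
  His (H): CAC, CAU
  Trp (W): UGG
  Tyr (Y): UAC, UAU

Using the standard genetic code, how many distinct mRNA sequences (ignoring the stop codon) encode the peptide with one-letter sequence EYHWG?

Glu: 2 codons.
Tyr: 2 codons.
His: 2 codons.
Trp: 1 codon.
Gly: 4 codons.
2 × 2 × 2 × 1 × 4 = 32.

32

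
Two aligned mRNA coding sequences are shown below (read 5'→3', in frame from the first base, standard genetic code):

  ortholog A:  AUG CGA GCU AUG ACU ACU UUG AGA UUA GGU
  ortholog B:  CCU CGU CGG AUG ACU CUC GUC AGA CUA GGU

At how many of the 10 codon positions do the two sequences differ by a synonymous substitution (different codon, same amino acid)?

2

Codon 1: AUG Met / CCU Pro — nonsynonymous.
Codon 2: CGA Arg / CGU Arg — synonymous.
Codon 3: GCU Ala / CGG Arg — nonsynonymous.
Codon 4: AUG Met / AUG Met — identical.
Codon 5: ACU Thr / ACU Thr — identical.
Codon 6: ACU Thr / CUC Leu — nonsynonymous.
Codon 7: UUG Leu / GUC Val — nonsynonymous.
Codon 8: AGA Arg / AGA Arg — identical.
Codon 9: UUA Leu / CUA Leu — synonymous.
Codon 10: GGU Gly / GGU Gly — identical.
Synonymous differences: 2.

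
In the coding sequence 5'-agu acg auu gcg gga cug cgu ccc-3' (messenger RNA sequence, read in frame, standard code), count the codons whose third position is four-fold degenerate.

6

Codon 1 AGU (Ser): third position 2-fold.
Codon 2 ACG (Thr): third position 4-fold.
Codon 3 AUU (Ile): third position 3-fold.
Codon 4 GCG (Ala): third position 4-fold.
Codon 5 GGA (Gly): third position 4-fold.
Codon 6 CUG (Leu): third position 4-fold.
Codon 7 CGU (Arg): third position 4-fold.
Codon 8 CCC (Pro): third position 4-fold.
Four-fold degenerate third positions: 6.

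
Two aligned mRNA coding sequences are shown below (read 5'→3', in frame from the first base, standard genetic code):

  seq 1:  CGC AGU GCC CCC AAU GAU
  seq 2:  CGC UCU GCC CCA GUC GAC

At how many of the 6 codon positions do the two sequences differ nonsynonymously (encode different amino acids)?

1

Codon 1: CGC Arg / CGC Arg — identical.
Codon 2: AGU Ser / UCU Ser — synonymous.
Codon 3: GCC Ala / GCC Ala — identical.
Codon 4: CCC Pro / CCA Pro — synonymous.
Codon 5: AAU Asn / GUC Val — nonsynonymous.
Codon 6: GAU Asp / GAC Asp — synonymous.
Nonsynonymous differences: 1.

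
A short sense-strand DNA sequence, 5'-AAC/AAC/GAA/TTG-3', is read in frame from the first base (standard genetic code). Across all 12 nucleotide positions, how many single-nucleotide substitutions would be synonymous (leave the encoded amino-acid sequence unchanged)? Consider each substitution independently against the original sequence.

Codon 1 (AAC, Asn): 1 synonymous substitution.
Codon 2 (AAC, Asn): 1 synonymous substitution.
Codon 3 (GAA, Glu): 1 synonymous substitution.
Codon 4 (TTG, Leu): 2 synonymous substitutions.
Total: 1 + 1 + 1 + 2 = 5.

5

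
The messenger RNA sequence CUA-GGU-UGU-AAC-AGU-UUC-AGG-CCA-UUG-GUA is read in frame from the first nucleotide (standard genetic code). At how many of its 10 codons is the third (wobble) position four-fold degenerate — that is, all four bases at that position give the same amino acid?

Codon 1 CUA (Leu): third position 4-fold.
Codon 2 GGU (Gly): third position 4-fold.
Codon 3 UGU (Cys): third position 2-fold.
Codon 4 AAC (Asn): third position 2-fold.
Codon 5 AGU (Ser): third position 2-fold.
Codon 6 UUC (Phe): third position 2-fold.
Codon 7 AGG (Arg): third position 2-fold.
Codon 8 CCA (Pro): third position 4-fold.
Codon 9 UUG (Leu): third position 2-fold.
Codon 10 GUA (Val): third position 4-fold.
Four-fold degenerate third positions: 4.

4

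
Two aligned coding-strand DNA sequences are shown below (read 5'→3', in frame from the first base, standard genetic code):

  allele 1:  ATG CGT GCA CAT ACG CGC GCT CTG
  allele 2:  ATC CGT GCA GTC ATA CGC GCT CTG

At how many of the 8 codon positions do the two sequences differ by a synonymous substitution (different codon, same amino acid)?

Codon 1: ATG Met / ATC Ile — nonsynonymous.
Codon 2: CGT Arg / CGT Arg — identical.
Codon 3: GCA Ala / GCA Ala — identical.
Codon 4: CAT His / GTC Val — nonsynonymous.
Codon 5: ACG Thr / ATA Ile — nonsynonymous.
Codon 6: CGC Arg / CGC Arg — identical.
Codon 7: GCT Ala / GCT Ala — identical.
Codon 8: CTG Leu / CTG Leu — identical.
Synonymous differences: 0.

0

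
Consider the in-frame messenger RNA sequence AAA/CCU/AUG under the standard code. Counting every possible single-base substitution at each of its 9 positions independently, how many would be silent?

Codon 1 (AAA, Lys): 1 synonymous substitution.
Codon 2 (CCU, Pro): 3 synonymous substitutions.
Codon 3 (AUG, Met): 0 synonymous substitutions.
Total: 1 + 3 + 0 = 4.

4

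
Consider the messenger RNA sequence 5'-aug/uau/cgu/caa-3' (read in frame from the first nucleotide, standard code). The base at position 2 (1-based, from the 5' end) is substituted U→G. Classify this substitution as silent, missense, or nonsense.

missense

Position 2 falls in codon 1: AUG → Met.
After the substitution the codon is AGG → Arg.
Met ≠ Arg, so this is a missense mutation.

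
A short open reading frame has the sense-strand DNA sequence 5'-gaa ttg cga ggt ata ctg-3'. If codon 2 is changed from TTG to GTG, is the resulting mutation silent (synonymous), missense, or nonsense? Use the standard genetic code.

Position 4 falls in codon 2: TTG → Leu.
After the substitution the codon is GTG → Val.
Leu ≠ Val, so this is a missense mutation.

missense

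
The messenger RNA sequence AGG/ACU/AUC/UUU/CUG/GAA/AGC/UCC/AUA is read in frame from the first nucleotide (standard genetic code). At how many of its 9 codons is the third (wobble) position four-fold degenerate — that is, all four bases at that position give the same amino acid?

Codon 1 AGG (Arg): third position 2-fold.
Codon 2 ACU (Thr): third position 4-fold.
Codon 3 AUC (Ile): third position 3-fold.
Codon 4 UUU (Phe): third position 2-fold.
Codon 5 CUG (Leu): third position 4-fold.
Codon 6 GAA (Glu): third position 2-fold.
Codon 7 AGC (Ser): third position 2-fold.
Codon 8 UCC (Ser): third position 4-fold.
Codon 9 AUA (Ile): third position 3-fold.
Four-fold degenerate third positions: 3.

3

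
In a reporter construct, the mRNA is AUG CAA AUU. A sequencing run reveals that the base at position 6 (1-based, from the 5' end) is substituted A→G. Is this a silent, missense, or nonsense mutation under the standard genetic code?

silent

Position 6 falls in codon 2: CAA → Gln.
After the substitution the codon is CAG → Gln.
Both encode Gln, so the change is synonymous.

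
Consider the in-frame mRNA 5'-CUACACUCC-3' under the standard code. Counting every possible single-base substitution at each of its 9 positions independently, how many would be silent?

8

Codon 1 (CUA, Leu): 4 synonymous substitutions.
Codon 2 (CAC, His): 1 synonymous substitution.
Codon 3 (UCC, Ser): 3 synonymous substitutions.
Total: 4 + 1 + 3 = 8.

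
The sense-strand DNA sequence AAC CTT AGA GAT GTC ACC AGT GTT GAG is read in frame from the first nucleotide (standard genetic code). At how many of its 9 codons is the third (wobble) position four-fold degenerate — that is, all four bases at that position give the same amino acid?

Codon 1 AAC (Asn): third position 2-fold.
Codon 2 CTT (Leu): third position 4-fold.
Codon 3 AGA (Arg): third position 2-fold.
Codon 4 GAT (Asp): third position 2-fold.
Codon 5 GTC (Val): third position 4-fold.
Codon 6 ACC (Thr): third position 4-fold.
Codon 7 AGT (Ser): third position 2-fold.
Codon 8 GTT (Val): third position 4-fold.
Codon 9 GAG (Glu): third position 2-fold.
Four-fold degenerate third positions: 4.

4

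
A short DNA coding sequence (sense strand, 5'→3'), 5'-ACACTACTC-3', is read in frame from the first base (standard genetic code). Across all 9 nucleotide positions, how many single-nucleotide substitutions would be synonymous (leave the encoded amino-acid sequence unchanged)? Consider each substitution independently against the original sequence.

Codon 1 (ACA, Thr): 3 synonymous substitutions.
Codon 2 (CTA, Leu): 4 synonymous substitutions.
Codon 3 (CTC, Leu): 3 synonymous substitutions.
Total: 3 + 4 + 3 = 10.

10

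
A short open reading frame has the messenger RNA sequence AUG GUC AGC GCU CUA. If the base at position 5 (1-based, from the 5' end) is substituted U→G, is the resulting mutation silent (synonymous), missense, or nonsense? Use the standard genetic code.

Position 5 falls in codon 2: GUC → Val.
After the substitution the codon is GGC → Gly.
Val ≠ Gly, so this is a missense mutation.

missense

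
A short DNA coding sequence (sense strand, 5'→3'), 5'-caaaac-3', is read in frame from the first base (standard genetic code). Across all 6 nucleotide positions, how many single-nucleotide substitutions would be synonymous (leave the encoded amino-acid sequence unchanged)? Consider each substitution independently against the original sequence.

Codon 1 (CAA, Gln): 1 synonymous substitution.
Codon 2 (AAC, Asn): 1 synonymous substitution.
Total: 1 + 1 = 2.

2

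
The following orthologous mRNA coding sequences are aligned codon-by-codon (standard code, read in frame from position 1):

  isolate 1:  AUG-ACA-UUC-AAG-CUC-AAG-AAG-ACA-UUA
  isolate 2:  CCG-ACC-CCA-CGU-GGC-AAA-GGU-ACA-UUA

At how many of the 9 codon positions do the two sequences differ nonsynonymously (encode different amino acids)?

5

Codon 1: AUG Met / CCG Pro — nonsynonymous.
Codon 2: ACA Thr / ACC Thr — synonymous.
Codon 3: UUC Phe / CCA Pro — nonsynonymous.
Codon 4: AAG Lys / CGU Arg — nonsynonymous.
Codon 5: CUC Leu / GGC Gly — nonsynonymous.
Codon 6: AAG Lys / AAA Lys — synonymous.
Codon 7: AAG Lys / GGU Gly — nonsynonymous.
Codon 8: ACA Thr / ACA Thr — identical.
Codon 9: UUA Leu / UUA Leu — identical.
Nonsynonymous differences: 5.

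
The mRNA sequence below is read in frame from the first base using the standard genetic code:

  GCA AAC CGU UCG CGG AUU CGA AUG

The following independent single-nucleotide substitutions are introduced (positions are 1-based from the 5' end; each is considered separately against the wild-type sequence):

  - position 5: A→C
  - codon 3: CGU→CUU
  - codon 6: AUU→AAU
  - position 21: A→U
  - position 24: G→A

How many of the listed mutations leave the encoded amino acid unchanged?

1

Codon 2: AAC (Asn) → ACC (Thr) — missense.
Codon 3: CGU (Arg) → CUU (Leu) — missense.
Codon 6: AUU (Ile) → AAU (Asn) — missense.
Codon 7: CGA (Arg) → CGU (Arg) — synonymous.
Codon 8: AUG (Met) → AUA (Ile) — missense.
Synonymous: 1 of 5.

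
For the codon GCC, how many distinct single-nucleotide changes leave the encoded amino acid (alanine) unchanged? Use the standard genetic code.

3

Position 1: none → 0 synonymous.
Position 2: none → 0 synonymous.
Position 3: GCT, GCA, GCG → 3 synonymous.
Total: 0 + 0 + 3 = 3.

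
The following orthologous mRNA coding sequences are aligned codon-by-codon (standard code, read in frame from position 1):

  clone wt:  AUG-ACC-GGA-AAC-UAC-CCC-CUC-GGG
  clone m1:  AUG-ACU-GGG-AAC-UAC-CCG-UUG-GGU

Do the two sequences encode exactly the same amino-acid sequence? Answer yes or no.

yes

Codon 1: AUG Met / AUG Met — identical.
Codon 2: ACC Thr / ACU Thr — synonymous.
Codon 3: GGA Gly / GGG Gly — synonymous.
Codon 4: AAC Asn / AAC Asn — identical.
Codon 5: UAC Tyr / UAC Tyr — identical.
Codon 6: CCC Pro / CCG Pro — synonymous.
Codon 7: CUC Leu / UUG Leu — synonymous.
Codon 8: GGG Gly / GGU Gly — synonymous.
Nonsynonymous differences: 0 → same protein.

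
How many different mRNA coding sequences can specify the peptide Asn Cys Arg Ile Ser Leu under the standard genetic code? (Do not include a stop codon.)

Asn: 2 codons.
Cys: 2 codons.
Arg: 6 codons.
Ile: 3 codons.
Ser: 6 codons.
Leu: 6 codons.
2 × 2 × 6 × 3 × 6 × 6 = 2592.

2592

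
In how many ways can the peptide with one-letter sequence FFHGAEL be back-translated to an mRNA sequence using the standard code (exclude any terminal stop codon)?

1536

Phe: 2 codons.
Phe: 2 codons.
His: 2 codons.
Gly: 4 codons.
Ala: 4 codons.
Glu: 2 codons.
Leu: 6 codons.
2 × 2 × 2 × 4 × 4 × 2 × 6 = 1536.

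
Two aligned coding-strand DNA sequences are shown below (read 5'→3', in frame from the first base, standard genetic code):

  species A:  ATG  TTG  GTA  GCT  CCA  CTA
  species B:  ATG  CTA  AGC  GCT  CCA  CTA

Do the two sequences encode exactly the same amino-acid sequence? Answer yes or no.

no

Codon 1: ATG Met / ATG Met — identical.
Codon 2: TTG Leu / CTA Leu — synonymous.
Codon 3: GTA Val / AGC Ser — nonsynonymous.
Codon 4: GCT Ala / GCT Ala — identical.
Codon 5: CCA Pro / CCA Pro — identical.
Codon 6: CTA Leu / CTA Leu — identical.
Nonsynonymous differences: 1 → different protein.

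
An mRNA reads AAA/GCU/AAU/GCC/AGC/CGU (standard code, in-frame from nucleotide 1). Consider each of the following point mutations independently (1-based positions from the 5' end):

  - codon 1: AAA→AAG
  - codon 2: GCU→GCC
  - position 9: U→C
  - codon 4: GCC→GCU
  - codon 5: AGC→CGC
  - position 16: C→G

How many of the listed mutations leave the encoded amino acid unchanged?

Codon 1: AAA (Lys) → AAG (Lys) — synonymous.
Codon 2: GCU (Ala) → GCC (Ala) — synonymous.
Codon 3: AAU (Asn) → AAC (Asn) — synonymous.
Codon 4: GCC (Ala) → GCU (Ala) — synonymous.
Codon 5: AGC (Ser) → CGC (Arg) — missense.
Codon 6: CGU (Arg) → GGU (Gly) — missense.
Synonymous: 4 of 6.

4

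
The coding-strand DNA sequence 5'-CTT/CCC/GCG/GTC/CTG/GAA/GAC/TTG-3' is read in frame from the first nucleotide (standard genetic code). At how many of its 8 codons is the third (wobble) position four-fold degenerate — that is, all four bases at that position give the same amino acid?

Codon 1 CTT (Leu): third position 4-fold.
Codon 2 CCC (Pro): third position 4-fold.
Codon 3 GCG (Ala): third position 4-fold.
Codon 4 GTC (Val): third position 4-fold.
Codon 5 CTG (Leu): third position 4-fold.
Codon 6 GAA (Glu): third position 2-fold.
Codon 7 GAC (Asp): third position 2-fold.
Codon 8 TTG (Leu): third position 2-fold.
Four-fold degenerate third positions: 5.

5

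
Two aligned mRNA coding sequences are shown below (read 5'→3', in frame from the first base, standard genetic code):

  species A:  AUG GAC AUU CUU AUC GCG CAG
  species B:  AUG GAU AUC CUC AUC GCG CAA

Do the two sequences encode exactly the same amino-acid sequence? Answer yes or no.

Codon 1: AUG Met / AUG Met — identical.
Codon 2: GAC Asp / GAU Asp — synonymous.
Codon 3: AUU Ile / AUC Ile — synonymous.
Codon 4: CUU Leu / CUC Leu — synonymous.
Codon 5: AUC Ile / AUC Ile — identical.
Codon 6: GCG Ala / GCG Ala — identical.
Codon 7: CAG Gln / CAA Gln — synonymous.
Nonsynonymous differences: 0 → same protein.

yes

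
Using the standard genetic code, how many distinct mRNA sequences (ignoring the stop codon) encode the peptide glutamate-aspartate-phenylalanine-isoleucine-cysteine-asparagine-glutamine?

Glu: 2 codons.
Asp: 2 codons.
Phe: 2 codons.
Ile: 3 codons.
Cys: 2 codons.
Asn: 2 codons.
Gln: 2 codons.
2 × 2 × 2 × 3 × 2 × 2 × 2 = 192.

192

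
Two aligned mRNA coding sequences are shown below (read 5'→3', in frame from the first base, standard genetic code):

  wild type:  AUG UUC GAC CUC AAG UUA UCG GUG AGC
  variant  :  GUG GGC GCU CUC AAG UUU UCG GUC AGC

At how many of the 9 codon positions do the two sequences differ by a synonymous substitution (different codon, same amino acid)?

Codon 1: AUG Met / GUG Val — nonsynonymous.
Codon 2: UUC Phe / GGC Gly — nonsynonymous.
Codon 3: GAC Asp / GCU Ala — nonsynonymous.
Codon 4: CUC Leu / CUC Leu — identical.
Codon 5: AAG Lys / AAG Lys — identical.
Codon 6: UUA Leu / UUU Phe — nonsynonymous.
Codon 7: UCG Ser / UCG Ser — identical.
Codon 8: GUG Val / GUC Val — synonymous.
Codon 9: AGC Ser / AGC Ser — identical.
Synonymous differences: 1.

1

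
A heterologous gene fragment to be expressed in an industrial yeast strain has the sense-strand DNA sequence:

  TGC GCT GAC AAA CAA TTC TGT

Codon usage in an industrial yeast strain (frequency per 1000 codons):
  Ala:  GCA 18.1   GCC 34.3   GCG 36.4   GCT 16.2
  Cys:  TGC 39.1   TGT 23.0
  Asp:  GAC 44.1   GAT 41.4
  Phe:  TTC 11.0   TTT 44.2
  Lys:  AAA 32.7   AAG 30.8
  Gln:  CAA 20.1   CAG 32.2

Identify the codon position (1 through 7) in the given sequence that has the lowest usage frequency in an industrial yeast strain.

Codon 1 TGC (Cys): 39.1 per 1000.
Codon 2 GCT (Ala): 16.2 per 1000.
Codon 3 GAC (Asp): 44.1 per 1000.
Codon 4 AAA (Lys): 32.7 per 1000.
Codon 5 CAA (Gln): 20.1 per 1000.
Codon 6 TTC (Phe): 11.0 per 1000.
Codon 7 TGT (Cys): 23.0 per 1000.
Lowest frequency is 11.0 at codon 6.

6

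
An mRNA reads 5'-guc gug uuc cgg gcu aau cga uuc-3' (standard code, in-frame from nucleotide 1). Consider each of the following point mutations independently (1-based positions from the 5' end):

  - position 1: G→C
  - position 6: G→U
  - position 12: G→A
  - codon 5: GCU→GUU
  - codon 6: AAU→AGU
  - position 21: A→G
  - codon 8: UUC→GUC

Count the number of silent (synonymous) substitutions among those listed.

Codon 1: GUC (Val) → CUC (Leu) — missense.
Codon 2: GUG (Val) → GUU (Val) — synonymous.
Codon 4: CGG (Arg) → CGA (Arg) — synonymous.
Codon 5: GCU (Ala) → GUU (Val) — missense.
Codon 6: AAU (Asn) → AGU (Ser) — missense.
Codon 7: CGA (Arg) → CGG (Arg) — synonymous.
Codon 8: UUC (Phe) → GUC (Val) — missense.
Synonymous: 3 of 7.

3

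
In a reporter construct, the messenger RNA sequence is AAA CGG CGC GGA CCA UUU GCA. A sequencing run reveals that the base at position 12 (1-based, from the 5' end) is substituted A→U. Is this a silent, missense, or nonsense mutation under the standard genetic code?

Position 12 falls in codon 4: GGA → Gly.
After the substitution the codon is GGU → Gly.
Both encode Gly, so the change is synonymous.

silent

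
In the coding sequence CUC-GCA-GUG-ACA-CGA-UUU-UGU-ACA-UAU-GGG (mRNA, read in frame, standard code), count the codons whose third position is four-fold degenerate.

Codon 1 CUC (Leu): third position 4-fold.
Codon 2 GCA (Ala): third position 4-fold.
Codon 3 GUG (Val): third position 4-fold.
Codon 4 ACA (Thr): third position 4-fold.
Codon 5 CGA (Arg): third position 4-fold.
Codon 6 UUU (Phe): third position 2-fold.
Codon 7 UGU (Cys): third position 2-fold.
Codon 8 ACA (Thr): third position 4-fold.
Codon 9 UAU (Tyr): third position 2-fold.
Codon 10 GGG (Gly): third position 4-fold.
Four-fold degenerate third positions: 7.

7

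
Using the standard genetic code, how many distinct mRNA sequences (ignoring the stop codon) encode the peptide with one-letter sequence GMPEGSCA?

6144

Gly: 4 codons.
Met: 1 codon.
Pro: 4 codons.
Glu: 2 codons.
Gly: 4 codons.
Ser: 6 codons.
Cys: 2 codons.
Ala: 4 codons.
4 × 1 × 4 × 2 × 4 × 6 × 2 × 4 = 6144.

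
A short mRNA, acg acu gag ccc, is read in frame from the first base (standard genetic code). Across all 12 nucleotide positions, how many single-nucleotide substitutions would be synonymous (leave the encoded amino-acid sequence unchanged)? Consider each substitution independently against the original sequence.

Codon 1 (ACG, Thr): 3 synonymous substitutions.
Codon 2 (ACU, Thr): 3 synonymous substitutions.
Codon 3 (GAG, Glu): 1 synonymous substitution.
Codon 4 (CCC, Pro): 3 synonymous substitutions.
Total: 3 + 3 + 1 + 3 = 10.

10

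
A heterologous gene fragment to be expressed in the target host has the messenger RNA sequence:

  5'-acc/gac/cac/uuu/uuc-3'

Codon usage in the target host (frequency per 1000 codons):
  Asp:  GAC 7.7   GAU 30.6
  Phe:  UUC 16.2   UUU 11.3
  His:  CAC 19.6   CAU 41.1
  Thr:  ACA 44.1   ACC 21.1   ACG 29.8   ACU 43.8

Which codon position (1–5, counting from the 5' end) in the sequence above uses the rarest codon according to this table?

2

Codon 1 ACC (Thr): 21.1 per 1000.
Codon 2 GAC (Asp): 7.7 per 1000.
Codon 3 CAC (His): 19.6 per 1000.
Codon 4 UUU (Phe): 11.3 per 1000.
Codon 5 UUC (Phe): 16.2 per 1000.
Lowest frequency is 7.7 at codon 2.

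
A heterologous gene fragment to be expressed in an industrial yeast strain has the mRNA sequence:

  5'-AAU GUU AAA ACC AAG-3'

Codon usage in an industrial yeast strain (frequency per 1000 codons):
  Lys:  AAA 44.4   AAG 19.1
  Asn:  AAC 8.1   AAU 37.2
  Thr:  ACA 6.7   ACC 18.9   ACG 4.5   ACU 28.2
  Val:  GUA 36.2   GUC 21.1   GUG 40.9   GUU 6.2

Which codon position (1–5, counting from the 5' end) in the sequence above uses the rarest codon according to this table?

2

Codon 1 AAU (Asn): 37.2 per 1000.
Codon 2 GUU (Val): 6.2 per 1000.
Codon 3 AAA (Lys): 44.4 per 1000.
Codon 4 ACC (Thr): 18.9 per 1000.
Codon 5 AAG (Lys): 19.1 per 1000.
Lowest frequency is 6.2 at codon 2.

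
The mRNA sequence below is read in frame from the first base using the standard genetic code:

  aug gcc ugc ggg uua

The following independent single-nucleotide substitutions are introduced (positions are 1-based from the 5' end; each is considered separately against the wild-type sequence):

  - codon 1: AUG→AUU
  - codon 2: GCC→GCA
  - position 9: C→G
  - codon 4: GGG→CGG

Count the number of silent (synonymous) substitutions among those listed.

Codon 1: AUG (Met) → AUU (Ile) — missense.
Codon 2: GCC (Ala) → GCA (Ala) — synonymous.
Codon 3: UGC (Cys) → UGG (Trp) — missense.
Codon 4: GGG (Gly) → CGG (Arg) — missense.
Synonymous: 1 of 4.

1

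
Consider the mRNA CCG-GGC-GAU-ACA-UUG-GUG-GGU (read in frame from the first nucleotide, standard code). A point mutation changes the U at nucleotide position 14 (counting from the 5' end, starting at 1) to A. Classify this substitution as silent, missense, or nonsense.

Position 14 falls in codon 5: UUG → Leu.
After the substitution the codon is UAG → Stop.
The new codon is a stop codon, so this is a nonsense mutation.

nonsense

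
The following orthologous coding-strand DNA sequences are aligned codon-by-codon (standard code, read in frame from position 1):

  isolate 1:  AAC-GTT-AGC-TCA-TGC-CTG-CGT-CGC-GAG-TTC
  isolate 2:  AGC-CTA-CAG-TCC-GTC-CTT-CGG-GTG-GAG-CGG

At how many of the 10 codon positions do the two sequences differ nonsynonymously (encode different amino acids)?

6

Codon 1: AAC Asn / AGC Ser — nonsynonymous.
Codon 2: GTT Val / CTA Leu — nonsynonymous.
Codon 3: AGC Ser / CAG Gln — nonsynonymous.
Codon 4: TCA Ser / TCC Ser — synonymous.
Codon 5: TGC Cys / GTC Val — nonsynonymous.
Codon 6: CTG Leu / CTT Leu — synonymous.
Codon 7: CGT Arg / CGG Arg — synonymous.
Codon 8: CGC Arg / GTG Val — nonsynonymous.
Codon 9: GAG Glu / GAG Glu — identical.
Codon 10: TTC Phe / CGG Arg — nonsynonymous.
Nonsynonymous differences: 6.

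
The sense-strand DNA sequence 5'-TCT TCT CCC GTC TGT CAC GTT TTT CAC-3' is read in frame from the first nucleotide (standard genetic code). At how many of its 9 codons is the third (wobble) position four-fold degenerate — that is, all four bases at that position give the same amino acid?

Codon 1 TCT (Ser): third position 4-fold.
Codon 2 TCT (Ser): third position 4-fold.
Codon 3 CCC (Pro): third position 4-fold.
Codon 4 GTC (Val): third position 4-fold.
Codon 5 TGT (Cys): third position 2-fold.
Codon 6 CAC (His): third position 2-fold.
Codon 7 GTT (Val): third position 4-fold.
Codon 8 TTT (Phe): third position 2-fold.
Codon 9 CAC (His): third position 2-fold.
Four-fold degenerate third positions: 5.

5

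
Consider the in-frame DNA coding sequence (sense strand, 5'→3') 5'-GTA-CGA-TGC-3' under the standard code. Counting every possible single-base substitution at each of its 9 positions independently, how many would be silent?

8

Codon 1 (GTA, Val): 3 synonymous substitutions.
Codon 2 (CGA, Arg): 4 synonymous substitutions.
Codon 3 (TGC, Cys): 1 synonymous substitution.
Total: 3 + 4 + 1 = 8.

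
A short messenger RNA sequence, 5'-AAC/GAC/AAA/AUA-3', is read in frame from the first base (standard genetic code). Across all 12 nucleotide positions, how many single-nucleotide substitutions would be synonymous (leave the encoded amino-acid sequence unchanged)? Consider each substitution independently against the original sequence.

Codon 1 (AAC, Asn): 1 synonymous substitution.
Codon 2 (GAC, Asp): 1 synonymous substitution.
Codon 3 (AAA, Lys): 1 synonymous substitution.
Codon 4 (AUA, Ile): 2 synonymous substitutions.
Total: 1 + 1 + 1 + 2 = 5.

5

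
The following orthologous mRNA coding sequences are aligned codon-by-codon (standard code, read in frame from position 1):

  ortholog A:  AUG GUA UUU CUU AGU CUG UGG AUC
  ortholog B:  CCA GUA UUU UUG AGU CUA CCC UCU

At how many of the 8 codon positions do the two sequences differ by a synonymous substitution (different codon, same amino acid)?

Codon 1: AUG Met / CCA Pro — nonsynonymous.
Codon 2: GUA Val / GUA Val — identical.
Codon 3: UUU Phe / UUU Phe — identical.
Codon 4: CUU Leu / UUG Leu — synonymous.
Codon 5: AGU Ser / AGU Ser — identical.
Codon 6: CUG Leu / CUA Leu — synonymous.
Codon 7: UGG Trp / CCC Pro — nonsynonymous.
Codon 8: AUC Ile / UCU Ser — nonsynonymous.
Synonymous differences: 2.

2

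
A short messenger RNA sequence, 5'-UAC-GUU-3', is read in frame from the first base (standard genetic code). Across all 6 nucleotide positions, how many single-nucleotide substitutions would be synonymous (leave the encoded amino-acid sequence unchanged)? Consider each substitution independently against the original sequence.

Codon 1 (UAC, Tyr): 1 synonymous substitution.
Codon 2 (GUU, Val): 3 synonymous substitutions.
Total: 1 + 3 = 4.

4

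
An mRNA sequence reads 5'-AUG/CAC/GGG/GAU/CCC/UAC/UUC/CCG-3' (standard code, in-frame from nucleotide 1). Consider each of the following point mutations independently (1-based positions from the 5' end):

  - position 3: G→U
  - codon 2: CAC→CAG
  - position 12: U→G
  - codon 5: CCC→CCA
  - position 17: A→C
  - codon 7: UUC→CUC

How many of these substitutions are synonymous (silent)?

Codon 1: AUG (Met) → AUU (Ile) — missense.
Codon 2: CAC (His) → CAG (Gln) — missense.
Codon 4: GAU (Asp) → GAG (Glu) — missense.
Codon 5: CCC (Pro) → CCA (Pro) — synonymous.
Codon 6: UAC (Tyr) → UCC (Ser) — missense.
Codon 7: UUC (Phe) → CUC (Leu) — missense.
Synonymous: 1 of 6.

1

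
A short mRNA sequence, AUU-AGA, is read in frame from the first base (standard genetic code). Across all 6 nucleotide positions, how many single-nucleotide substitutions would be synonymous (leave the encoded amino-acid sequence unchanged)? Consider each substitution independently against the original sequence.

4

Codon 1 (AUU, Ile): 2 synonymous substitutions.
Codon 2 (AGA, Arg): 2 synonymous substitutions.
Total: 2 + 2 = 4.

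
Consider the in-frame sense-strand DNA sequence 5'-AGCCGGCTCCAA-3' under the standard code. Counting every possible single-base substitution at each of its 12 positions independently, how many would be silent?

9

Codon 1 (AGC, Ser): 1 synonymous substitution.
Codon 2 (CGG, Arg): 4 synonymous substitutions.
Codon 3 (CTC, Leu): 3 synonymous substitutions.
Codon 4 (CAA, Gln): 1 synonymous substitution.
Total: 1 + 4 + 3 + 1 = 9.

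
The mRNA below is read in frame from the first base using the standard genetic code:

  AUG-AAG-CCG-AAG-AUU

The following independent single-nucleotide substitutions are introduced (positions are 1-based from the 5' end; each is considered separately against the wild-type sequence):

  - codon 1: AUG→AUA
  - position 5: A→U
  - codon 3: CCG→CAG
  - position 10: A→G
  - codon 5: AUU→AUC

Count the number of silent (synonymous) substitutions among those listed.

1

Codon 1: AUG (Met) → AUA (Ile) — missense.
Codon 2: AAG (Lys) → AUG (Met) — missense.
Codon 3: CCG (Pro) → CAG (Gln) — missense.
Codon 4: AAG (Lys) → GAG (Glu) — missense.
Codon 5: AUU (Ile) → AUC (Ile) — synonymous.
Synonymous: 1 of 5.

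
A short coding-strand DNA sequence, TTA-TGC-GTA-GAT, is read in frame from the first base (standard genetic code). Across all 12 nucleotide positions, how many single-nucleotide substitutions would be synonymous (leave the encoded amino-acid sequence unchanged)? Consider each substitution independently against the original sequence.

7

Codon 1 (TTA, Leu): 2 synonymous substitutions.
Codon 2 (TGC, Cys): 1 synonymous substitution.
Codon 3 (GTA, Val): 3 synonymous substitutions.
Codon 4 (GAT, Asp): 1 synonymous substitution.
Total: 2 + 1 + 3 + 1 = 7.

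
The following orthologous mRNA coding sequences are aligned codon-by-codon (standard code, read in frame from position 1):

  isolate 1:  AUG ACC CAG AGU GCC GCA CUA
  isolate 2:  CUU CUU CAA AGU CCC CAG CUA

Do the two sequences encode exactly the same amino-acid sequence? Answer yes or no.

no

Codon 1: AUG Met / CUU Leu — nonsynonymous.
Codon 2: ACC Thr / CUU Leu — nonsynonymous.
Codon 3: CAG Gln / CAA Gln — synonymous.
Codon 4: AGU Ser / AGU Ser — identical.
Codon 5: GCC Ala / CCC Pro — nonsynonymous.
Codon 6: GCA Ala / CAG Gln — nonsynonymous.
Codon 7: CUA Leu / CUA Leu — identical.
Nonsynonymous differences: 4 → different protein.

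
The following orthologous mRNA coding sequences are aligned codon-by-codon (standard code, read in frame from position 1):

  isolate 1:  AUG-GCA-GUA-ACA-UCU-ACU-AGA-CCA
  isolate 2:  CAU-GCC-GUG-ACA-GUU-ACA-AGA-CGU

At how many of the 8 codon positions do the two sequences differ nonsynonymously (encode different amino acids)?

3

Codon 1: AUG Met / CAU His — nonsynonymous.
Codon 2: GCA Ala / GCC Ala — synonymous.
Codon 3: GUA Val / GUG Val — synonymous.
Codon 4: ACA Thr / ACA Thr — identical.
Codon 5: UCU Ser / GUU Val — nonsynonymous.
Codon 6: ACU Thr / ACA Thr — synonymous.
Codon 7: AGA Arg / AGA Arg — identical.
Codon 8: CCA Pro / CGU Arg — nonsynonymous.
Nonsynonymous differences: 3.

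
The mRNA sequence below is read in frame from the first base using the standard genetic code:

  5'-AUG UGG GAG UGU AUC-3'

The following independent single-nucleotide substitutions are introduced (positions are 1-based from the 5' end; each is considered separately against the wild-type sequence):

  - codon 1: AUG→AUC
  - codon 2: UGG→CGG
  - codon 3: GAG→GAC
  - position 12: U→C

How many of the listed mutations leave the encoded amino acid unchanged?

Codon 1: AUG (Met) → AUC (Ile) — missense.
Codon 2: UGG (Trp) → CGG (Arg) — missense.
Codon 3: GAG (Glu) → GAC (Asp) — missense.
Codon 4: UGU (Cys) → UGC (Cys) — synonymous.
Synonymous: 1 of 4.

1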